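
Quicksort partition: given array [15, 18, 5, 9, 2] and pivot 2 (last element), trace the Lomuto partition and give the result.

Lomuto partition with pivot = 2:

Initial array: [15, 18, 5, 9, 2]

arr[0]=15 > 2: no swap
arr[1]=18 > 2: no swap
arr[2]=5 > 2: no swap
arr[3]=9 > 2: no swap

Place pivot at position 0: [2, 18, 5, 9, 15]
Pivot position: 0

After partitioning with pivot 2, the array becomes [2, 18, 5, 9, 15]. The pivot is placed at index 0. All elements to the left of the pivot are <= 2, and all elements to the right are > 2.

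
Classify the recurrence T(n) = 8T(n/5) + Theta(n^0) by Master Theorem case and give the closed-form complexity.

Master Theorem for T(n) = 8T(n/5) + O(n^0):

a = 8, b = 5, c = 0
log_b(a) = log_5(8) = 1.2920

Case 1: c = 0 < log_5(8) = 1.2920
T(n) = O(n^(log_5 8))

For T(n) = 8T(n/5) + O(n^0): log_5(8) = 1.2920. This is Case 1 of the Master Theorem (c < log_b(a), work dominated by leaves), giving O(n^(log_5 8)).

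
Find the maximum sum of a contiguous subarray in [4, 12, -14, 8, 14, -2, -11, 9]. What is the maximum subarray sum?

Using Kadane's algorithm on [4, 12, -14, 8, 14, -2, -11, 9]:

Scanning through the array:
Position 1 (value 12): max_ending_here = 16, max_so_far = 16
Position 2 (value -14): max_ending_here = 2, max_so_far = 16
Position 3 (value 8): max_ending_here = 10, max_so_far = 16
Position 4 (value 14): max_ending_here = 24, max_so_far = 24
Position 5 (value -2): max_ending_here = 22, max_so_far = 24
Position 6 (value -11): max_ending_here = 11, max_so_far = 24
Position 7 (value 9): max_ending_here = 20, max_so_far = 24

Maximum subarray: [4, 12, -14, 8, 14]
Maximum sum: 24

The maximum subarray is [4, 12, -14, 8, 14] with sum 24. This subarray runs from index 0 to index 4.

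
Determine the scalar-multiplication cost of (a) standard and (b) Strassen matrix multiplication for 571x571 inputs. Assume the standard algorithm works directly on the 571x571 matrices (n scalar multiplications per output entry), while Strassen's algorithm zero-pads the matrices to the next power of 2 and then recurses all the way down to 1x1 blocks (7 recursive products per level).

Matrix multiplication for 571x571 matrices:

Strassen's algorithm requires power-of-2 dimensions. Pad 571x571 to 1024x1024 (next power of 2).

Standard algorithm: 571^3 = 186169411 multiplications
Strassen's algorithm: 7^(log2(1024)) = 7^10 = 282475249 multiplications
Difference: 186169411 - 282475249 = -96305838 (Strassen uses MORE here due to padding overhead — for small or just-over-power-of-2 n, padding can outweigh the per-level savings)

Standard: 186169411 multiplications (571^3). Strassen: 282475249 multiplications (7^10, after padding to 1024x1024). Strassen reduces 8 recursive multiplications to 7 at each level.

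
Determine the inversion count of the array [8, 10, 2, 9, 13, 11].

Finding inversions in [8, 10, 2, 9, 13, 11]:

(0, 2): arr[0]=8 > arr[2]=2
(1, 2): arr[1]=10 > arr[2]=2
(1, 3): arr[1]=10 > arr[3]=9
(4, 5): arr[4]=13 > arr[5]=11

Total inversions: 4

The array has 4 inversion(s): (0,2), (1,2), (1,3), (4,5). Each pair (i,j) satisfies i < j and arr[i] > arr[j].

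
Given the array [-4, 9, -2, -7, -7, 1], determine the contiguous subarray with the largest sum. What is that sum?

Using Kadane's algorithm on [-4, 9, -2, -7, -7, 1]:

Scanning through the array:
Position 1 (value 9): max_ending_here = 9, max_so_far = 9
Position 2 (value -2): max_ending_here = 7, max_so_far = 9
Position 3 (value -7): max_ending_here = 0, max_so_far = 9
Position 4 (value -7): max_ending_here = -7, max_so_far = 9
Position 5 (value 1): max_ending_here = 1, max_so_far = 9

Maximum subarray: [9]
Maximum sum: 9

The maximum subarray is [9] with sum 9. This subarray runs from index 1 to index 1.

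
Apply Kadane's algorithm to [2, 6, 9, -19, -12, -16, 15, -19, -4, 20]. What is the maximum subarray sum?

Using Kadane's algorithm on [2, 6, 9, -19, -12, -16, 15, -19, -4, 20]:

Scanning through the array:
Position 1 (value 6): max_ending_here = 8, max_so_far = 8
Position 2 (value 9): max_ending_here = 17, max_so_far = 17
Position 3 (value -19): max_ending_here = -2, max_so_far = 17
Position 4 (value -12): max_ending_here = -12, max_so_far = 17
Position 5 (value -16): max_ending_here = -16, max_so_far = 17
Position 6 (value 15): max_ending_here = 15, max_so_far = 17
Position 7 (value -19): max_ending_here = -4, max_so_far = 17
Position 8 (value -4): max_ending_here = -4, max_so_far = 17
Position 9 (value 20): max_ending_here = 20, max_so_far = 20

Maximum subarray: [20]
Maximum sum: 20

The maximum subarray is [20] with sum 20. This subarray runs from index 9 to index 9.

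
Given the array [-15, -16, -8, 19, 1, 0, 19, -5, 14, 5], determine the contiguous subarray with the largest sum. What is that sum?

Using Kadane's algorithm on [-15, -16, -8, 19, 1, 0, 19, -5, 14, 5]:

Scanning through the array:
Position 1 (value -16): max_ending_here = -16, max_so_far = -15
Position 2 (value -8): max_ending_here = -8, max_so_far = -8
Position 3 (value 19): max_ending_here = 19, max_so_far = 19
Position 4 (value 1): max_ending_here = 20, max_so_far = 20
Position 5 (value 0): max_ending_here = 20, max_so_far = 20
Position 6 (value 19): max_ending_here = 39, max_so_far = 39
Position 7 (value -5): max_ending_here = 34, max_so_far = 39
Position 8 (value 14): max_ending_here = 48, max_so_far = 48
Position 9 (value 5): max_ending_here = 53, max_so_far = 53

Maximum subarray: [19, 1, 0, 19, -5, 14, 5]
Maximum sum: 53

The maximum subarray is [19, 1, 0, 19, -5, 14, 5] with sum 53. This subarray runs from index 3 to index 9.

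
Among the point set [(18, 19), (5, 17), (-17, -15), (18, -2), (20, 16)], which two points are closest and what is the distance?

Computing all pairwise distances among 5 points:

d((18, 19), (5, 17)) = 13.1529
d((18, 19), (-17, -15)) = 48.7955
d((18, 19), (18, -2)) = 21.0
d((18, 19), (20, 16)) = 3.6056 <-- minimum
d((5, 17), (-17, -15)) = 38.833
d((5, 17), (18, -2)) = 23.0217
d((5, 17), (20, 16)) = 15.0333
d((-17, -15), (18, -2)) = 37.3363
d((-17, -15), (20, 16)) = 48.2701
d((18, -2), (20, 16)) = 18.1108

Closest pair: (18, 19) and (20, 16) with distance 3.6056

The closest pair is (18, 19) and (20, 16) with Euclidean distance 3.6056. For 5 points, brute-force pairwise comparison is shown above. For large n, the divide-and-conquer algorithm (sort by x, recurse on halves, check the dividing strip) achieves O(n log n).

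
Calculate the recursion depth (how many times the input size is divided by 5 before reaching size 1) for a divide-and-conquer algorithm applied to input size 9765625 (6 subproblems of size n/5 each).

For divide and conquer with division factor 5:

Problem sizes at each level:
Level 0: 9765625
Level 1: 1953125
Level 2: 390625
Level 3: 78125
Level 4: 15625
Level 5: 3125
Level 6: 625
Level 7: 125
Level 8: 25
Level 9: 5
Level 10: 1

The root is level 0 and the size-1 base case is level 10 (the tree spans levels 0 through 10, i.e. 11 levels counting the root), so the depth is the number of divisions: log_5(9765625) = 10

The recursion tree depth is log_5(9765625) = 10. At each level, the problem size is divided by 5, so it takes 10 divisions to reduce to a base case of size 1. The algorithm makes 6 recursive calls at each level.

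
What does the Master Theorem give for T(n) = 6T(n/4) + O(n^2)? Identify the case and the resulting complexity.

Master Theorem for T(n) = 6T(n/4) + O(n^2):

a = 6, b = 4, c = 2
log_b(a) = log_4(6) = 1.2925

Case 3: c = 2 > log_4(6) = 1.2925
T(n) = O(n^2) = O(n^2)

For T(n) = 6T(n/4) + O(n^2): log_4(6) = 1.2925. This is Case 3 of the Master Theorem (c > log_b(a), work dominated by root), giving O(n^2).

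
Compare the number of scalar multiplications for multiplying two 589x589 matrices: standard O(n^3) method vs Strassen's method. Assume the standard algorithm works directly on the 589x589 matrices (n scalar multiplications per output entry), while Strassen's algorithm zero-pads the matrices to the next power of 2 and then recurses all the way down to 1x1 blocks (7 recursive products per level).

Matrix multiplication for 589x589 matrices:

Strassen's algorithm requires power-of-2 dimensions. Pad 589x589 to 1024x1024 (next power of 2).

Standard algorithm: 589^3 = 204336469 multiplications
Strassen's algorithm: 7^(log2(1024)) = 7^10 = 282475249 multiplications
Difference: 204336469 - 282475249 = -78138780 (Strassen uses MORE here due to padding overhead — for small or just-over-power-of-2 n, padding can outweigh the per-level savings)

Standard: 204336469 multiplications (589^3). Strassen: 282475249 multiplications (7^10, after padding to 1024x1024). Strassen reduces 8 recursive multiplications to 7 at each level.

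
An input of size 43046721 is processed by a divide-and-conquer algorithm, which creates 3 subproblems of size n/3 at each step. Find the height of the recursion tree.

For divide and conquer with division factor 3:

Problem sizes at each level:
Level 0: 43046721
Level 1: 14348907
Level 2: 4782969
Level 3: 1594323
Level 4: 531441
Level 5: 177147
Level 6: 59049
Level 7: 19683
Level 8: 6561
Level 9: 2187
Level 10: 729
Level 11: 243
Level 12: 81
Level 13: 27
Level 14: 9
Level 15: 3
Level 16: 1

The root is level 0 and the size-1 base case is level 16 (the tree spans levels 0 through 16, i.e. 17 levels counting the root), so the depth is the number of divisions: log_3(43046721) = 16

The recursion tree depth is log_3(43046721) = 16. At each level, the problem size is divided by 3, so it takes 16 divisions to reduce to a base case of size 1. The algorithm makes 3 recursive calls at each level.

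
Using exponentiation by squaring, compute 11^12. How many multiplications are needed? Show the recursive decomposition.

Computing 11^12 by squaring (build up from 11^1; each line after the first costs one multiplication):

11^1 = 11
11^2 = (11^1)^2 = 11^2 = 121
11^3 = 11 * 11^2 = 11 * 121 = 1331
11^6 = (11^3)^2 = 1331^2 = 1771561
11^12 = (11^6)^2 = 1771561^2 = 3138428376721

Result: 3138428376721
Multiplications needed: 4 (4 lines after 11^1)

11^12 = 3138428376721. Using exponentiation by squaring, this requires 4 multiplications. The key idea: if the exponent is even, square the half-power; if odd, multiply by the base once.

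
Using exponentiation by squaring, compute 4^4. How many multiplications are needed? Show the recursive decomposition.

Computing 4^4 by squaring (build up from 4^1; each line after the first costs one multiplication):

4^1 = 4
4^2 = (4^1)^2 = 4^2 = 16
4^4 = (4^2)^2 = 16^2 = 256

Result: 256
Multiplications needed: 2 (2 lines after 4^1)

4^4 = 256. Using exponentiation by squaring, this requires 2 multiplications. The key idea: if the exponent is even, square the half-power; if odd, multiply by the base once.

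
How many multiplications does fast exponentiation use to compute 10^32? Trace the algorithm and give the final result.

Computing 10^32 by squaring (build up from 10^1; each line after the first costs one multiplication):

10^1 = 10
10^2 = (10^1)^2 = 10^2 = 100
10^4 = (10^2)^2 = 100^2 = 10000
10^8 = (10^4)^2 = 10000^2 = 100000000
10^16 = (10^8)^2 = 100000000^2 = 10000000000000000
10^32 = (10^16)^2 = 10000000000000000^2 = 100000000000000000000000000000000

Result: 100000000000000000000000000000000
Multiplications needed: 5 (5 lines after 10^1)

10^32 = 100000000000000000000000000000000. Using exponentiation by squaring, this requires 5 multiplications. The key idea: if the exponent is even, square the half-power; if odd, multiply by the base once.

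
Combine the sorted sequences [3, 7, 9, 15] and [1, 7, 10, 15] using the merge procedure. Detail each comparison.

Merging process:

Compare 3 vs 1: take 1 from right. Merged: [1]
Compare 3 vs 7: take 3 from left. Merged: [1, 3]
Compare 7 vs 7: take 7 from left. Merged: [1, 3, 7]
Compare 9 vs 7: take 7 from right. Merged: [1, 3, 7, 7]
Compare 9 vs 10: take 9 from left. Merged: [1, 3, 7, 7, 9]
Compare 15 vs 10: take 10 from right. Merged: [1, 3, 7, 7, 9, 10]
Compare 15 vs 15: take 15 from left. Merged: [1, 3, 7, 7, 9, 10, 15]
Append remaining from right: [15]. Merged: [1, 3, 7, 7, 9, 10, 15, 15]

Final merged array: [1, 3, 7, 7, 9, 10, 15, 15]
Total comparisons: 7

The merged array is [1, 3, 7, 7, 9, 10, 15, 15], requiring 7 comparisons. The merge step runs in O(n) time where n is the total number of elements.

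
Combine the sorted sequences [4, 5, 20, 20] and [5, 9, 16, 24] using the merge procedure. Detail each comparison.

Merging process:

Compare 4 vs 5: take 4 from left. Merged: [4]
Compare 5 vs 5: take 5 from left. Merged: [4, 5]
Compare 20 vs 5: take 5 from right. Merged: [4, 5, 5]
Compare 20 vs 9: take 9 from right. Merged: [4, 5, 5, 9]
Compare 20 vs 16: take 16 from right. Merged: [4, 5, 5, 9, 16]
Compare 20 vs 24: take 20 from left. Merged: [4, 5, 5, 9, 16, 20]
Compare 20 vs 24: take 20 from left. Merged: [4, 5, 5, 9, 16, 20, 20]
Append remaining from right: [24]. Merged: [4, 5, 5, 9, 16, 20, 20, 24]

Final merged array: [4, 5, 5, 9, 16, 20, 20, 24]
Total comparisons: 7

The merged array is [4, 5, 5, 9, 16, 20, 20, 24], requiring 7 comparisons. The merge step runs in O(n) time where n is the total number of elements.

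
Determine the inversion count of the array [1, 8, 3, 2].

Finding inversions in [1, 8, 3, 2]:

(1, 2): arr[1]=8 > arr[2]=3
(1, 3): arr[1]=8 > arr[3]=2
(2, 3): arr[2]=3 > arr[3]=2

Total inversions: 3

The array has 3 inversion(s): (1,2), (1,3), (2,3). Each pair (i,j) satisfies i < j and arr[i] > arr[j].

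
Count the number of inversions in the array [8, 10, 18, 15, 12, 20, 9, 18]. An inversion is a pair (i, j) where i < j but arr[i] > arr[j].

Finding inversions in [8, 10, 18, 15, 12, 20, 9, 18]:

(1, 6): arr[1]=10 > arr[6]=9
(2, 3): arr[2]=18 > arr[3]=15
(2, 4): arr[2]=18 > arr[4]=12
(2, 6): arr[2]=18 > arr[6]=9
(3, 4): arr[3]=15 > arr[4]=12
(3, 6): arr[3]=15 > arr[6]=9
(4, 6): arr[4]=12 > arr[6]=9
(5, 6): arr[5]=20 > arr[6]=9
(5, 7): arr[5]=20 > arr[7]=18

Total inversions: 9

The array has 9 inversion(s): (1,6), (2,3), (2,4), (2,6), (3,4), (3,6), (4,6), (5,6), (5,7). Each pair (i,j) satisfies i < j and arr[i] > arr[j].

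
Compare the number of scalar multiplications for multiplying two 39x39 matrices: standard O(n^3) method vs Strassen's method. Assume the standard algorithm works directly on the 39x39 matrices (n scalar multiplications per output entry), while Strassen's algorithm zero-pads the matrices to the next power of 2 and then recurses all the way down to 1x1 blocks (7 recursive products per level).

Matrix multiplication for 39x39 matrices:

Strassen's algorithm requires power-of-2 dimensions. Pad 39x39 to 64x64 (next power of 2).

Standard algorithm: 39^3 = 59319 multiplications
Strassen's algorithm: 7^(log2(64)) = 7^6 = 117649 multiplications
Difference: 59319 - 117649 = -58330 (Strassen uses MORE here due to padding overhead — for small or just-over-power-of-2 n, padding can outweigh the per-level savings)

Standard: 59319 multiplications (39^3). Strassen: 117649 multiplications (7^6, after padding to 64x64). Strassen reduces 8 recursive multiplications to 7 at each level.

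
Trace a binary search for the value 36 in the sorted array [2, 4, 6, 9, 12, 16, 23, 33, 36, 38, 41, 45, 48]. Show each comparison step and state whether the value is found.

Binary search for 36 in [2, 4, 6, 9, 12, 16, 23, 33, 36, 38, 41, 45, 48]:

lo=0, hi=12, mid=6, arr[mid]=23 -> 23 < 36, search right half
lo=7, hi=12, mid=9, arr[mid]=38 -> 38 > 36, search left half
lo=7, hi=8, mid=7, arr[mid]=33 -> 33 < 36, search right half
lo=8, hi=8, mid=8, arr[mid]=36 -> Found target at index 8!

Binary search finds 36 at index 8 after 4 comparisons. The search repeatedly halves the search space by comparing with the middle element.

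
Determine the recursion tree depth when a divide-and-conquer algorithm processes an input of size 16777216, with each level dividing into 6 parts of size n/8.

For divide and conquer with division factor 8:

Problem sizes at each level:
Level 0: 16777216
Level 1: 2097152
Level 2: 262144
Level 3: 32768
Level 4: 4096
Level 5: 512
Level 6: 64
Level 7: 8
Level 8: 1

The root is level 0 and the size-1 base case is level 8 (the tree spans levels 0 through 8, i.e. 9 levels counting the root), so the depth is the number of divisions: log_8(16777216) = 8

The recursion tree depth is log_8(16777216) = 8. At each level, the problem size is divided by 8, so it takes 8 divisions to reduce to a base case of size 1. The algorithm makes 6 recursive calls at each level.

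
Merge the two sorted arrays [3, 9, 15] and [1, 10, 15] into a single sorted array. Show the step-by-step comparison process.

Merging process:

Compare 3 vs 1: take 1 from right. Merged: [1]
Compare 3 vs 10: take 3 from left. Merged: [1, 3]
Compare 9 vs 10: take 9 from left. Merged: [1, 3, 9]
Compare 15 vs 10: take 10 from right. Merged: [1, 3, 9, 10]
Compare 15 vs 15: take 15 from left. Merged: [1, 3, 9, 10, 15]
Append remaining from right: [15]. Merged: [1, 3, 9, 10, 15, 15]

Final merged array: [1, 3, 9, 10, 15, 15]
Total comparisons: 5

The merged array is [1, 3, 9, 10, 15, 15], requiring 5 comparisons. The merge step runs in O(n) time where n is the total number of elements.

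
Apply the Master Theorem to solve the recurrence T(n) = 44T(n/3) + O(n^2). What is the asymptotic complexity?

Master Theorem for T(n) = 44T(n/3) + O(n^2):

a = 44, b = 3, c = 2
log_b(a) = log_3(44) = 3.4445

Case 1: c = 2 < log_3(44) = 3.4445
T(n) = O(n^(log_3 44))

For T(n) = 44T(n/3) + O(n^2): log_3(44) = 3.4445. This is Case 1 of the Master Theorem (c < log_b(a), work dominated by leaves), giving O(n^(log_3 44)).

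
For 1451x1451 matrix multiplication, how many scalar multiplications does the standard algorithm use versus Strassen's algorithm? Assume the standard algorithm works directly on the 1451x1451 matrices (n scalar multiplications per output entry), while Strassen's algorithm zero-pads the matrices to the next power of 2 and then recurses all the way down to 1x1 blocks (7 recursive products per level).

Matrix multiplication for 1451x1451 matrices:

Strassen's algorithm requires power-of-2 dimensions. Pad 1451x1451 to 2048x2048 (next power of 2).

Standard algorithm: 1451^3 = 3054936851 multiplications
Strassen's algorithm: 7^(log2(2048)) = 7^11 = 1977326743 multiplications
Savings: 3054936851 - 1977326743 = 1077610108 multiplications

Standard: 3054936851 multiplications (1451^3). Strassen: 1977326743 multiplications (7^11, after padding to 2048x2048). Strassen reduces 8 recursive multiplications to 7 at each level.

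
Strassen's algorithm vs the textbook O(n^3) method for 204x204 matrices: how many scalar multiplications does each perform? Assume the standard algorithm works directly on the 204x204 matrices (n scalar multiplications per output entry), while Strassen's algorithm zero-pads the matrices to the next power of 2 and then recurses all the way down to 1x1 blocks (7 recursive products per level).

Matrix multiplication for 204x204 matrices:

Strassen's algorithm requires power-of-2 dimensions. Pad 204x204 to 256x256 (next power of 2).

Standard algorithm: 204^3 = 8489664 multiplications
Strassen's algorithm: 7^(log2(256)) = 7^8 = 5764801 multiplications
Savings: 8489664 - 5764801 = 2724863 multiplications

Standard: 8489664 multiplications (204^3). Strassen: 5764801 multiplications (7^8, after padding to 256x256). Strassen reduces 8 recursive multiplications to 7 at each level.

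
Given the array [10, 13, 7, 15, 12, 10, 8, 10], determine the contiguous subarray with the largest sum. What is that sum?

Using Kadane's algorithm on [10, 13, 7, 15, 12, 10, 8, 10]:

Scanning through the array:
Position 1 (value 13): max_ending_here = 23, max_so_far = 23
Position 2 (value 7): max_ending_here = 30, max_so_far = 30
Position 3 (value 15): max_ending_here = 45, max_so_far = 45
Position 4 (value 12): max_ending_here = 57, max_so_far = 57
Position 5 (value 10): max_ending_here = 67, max_so_far = 67
Position 6 (value 8): max_ending_here = 75, max_so_far = 75
Position 7 (value 10): max_ending_here = 85, max_so_far = 85

Maximum subarray: [10, 13, 7, 15, 12, 10, 8, 10]
Maximum sum: 85

The maximum subarray is [10, 13, 7, 15, 12, 10, 8, 10] with sum 85. This subarray runs from index 0 to index 7.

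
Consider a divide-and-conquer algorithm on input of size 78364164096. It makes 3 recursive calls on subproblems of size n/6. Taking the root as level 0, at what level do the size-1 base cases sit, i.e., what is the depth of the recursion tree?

For divide and conquer with division factor 6:

Problem sizes at each level:
Level 0: 78364164096
Level 1: 13060694016
Level 2: 2176782336
Level 3: 362797056
Level 4: 60466176
Level 5: 10077696
Level 6: 1679616
Level 7: 279936
Level 8: 46656
Level 9: 7776
Level 10: 1296
Level 11: 216
Level 12: 36
Level 13: 6
Level 14: 1

The root is level 0 and the size-1 base case is level 14 (the tree spans levels 0 through 14, i.e. 15 levels counting the root), so the depth is the number of divisions: log_6(78364164096) = 14

The recursion tree depth is log_6(78364164096) = 14. At each level, the problem size is divided by 6, so it takes 14 divisions to reduce to a base case of size 1. The algorithm makes 3 recursive calls at each level.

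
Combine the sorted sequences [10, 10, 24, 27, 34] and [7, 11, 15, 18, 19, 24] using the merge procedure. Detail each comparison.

Merging process:

Compare 10 vs 7: take 7 from right. Merged: [7]
Compare 10 vs 11: take 10 from left. Merged: [7, 10]
Compare 10 vs 11: take 10 from left. Merged: [7, 10, 10]
Compare 24 vs 11: take 11 from right. Merged: [7, 10, 10, 11]
Compare 24 vs 15: take 15 from right. Merged: [7, 10, 10, 11, 15]
Compare 24 vs 18: take 18 from right. Merged: [7, 10, 10, 11, 15, 18]
Compare 24 vs 19: take 19 from right. Merged: [7, 10, 10, 11, 15, 18, 19]
Compare 24 vs 24: take 24 from left. Merged: [7, 10, 10, 11, 15, 18, 19, 24]
Compare 27 vs 24: take 24 from right. Merged: [7, 10, 10, 11, 15, 18, 19, 24, 24]
Append remaining from left: [27, 34]. Merged: [7, 10, 10, 11, 15, 18, 19, 24, 24, 27, 34]

Final merged array: [7, 10, 10, 11, 15, 18, 19, 24, 24, 27, 34]
Total comparisons: 9

The merged array is [7, 10, 10, 11, 15, 18, 19, 24, 24, 27, 34], requiring 9 comparisons. The merge step runs in O(n) time where n is the total number of elements.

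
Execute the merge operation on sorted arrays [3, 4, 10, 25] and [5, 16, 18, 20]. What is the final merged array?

Merging process:

Compare 3 vs 5: take 3 from left. Merged: [3]
Compare 4 vs 5: take 4 from left. Merged: [3, 4]
Compare 10 vs 5: take 5 from right. Merged: [3, 4, 5]
Compare 10 vs 16: take 10 from left. Merged: [3, 4, 5, 10]
Compare 25 vs 16: take 16 from right. Merged: [3, 4, 5, 10, 16]
Compare 25 vs 18: take 18 from right. Merged: [3, 4, 5, 10, 16, 18]
Compare 25 vs 20: take 20 from right. Merged: [3, 4, 5, 10, 16, 18, 20]
Append remaining from left: [25]. Merged: [3, 4, 5, 10, 16, 18, 20, 25]

Final merged array: [3, 4, 5, 10, 16, 18, 20, 25]
Total comparisons: 7

The merged array is [3, 4, 5, 10, 16, 18, 20, 25], requiring 7 comparisons. The merge step runs in O(n) time where n is the total number of elements.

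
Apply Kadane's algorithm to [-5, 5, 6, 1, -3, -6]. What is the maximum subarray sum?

Using Kadane's algorithm on [-5, 5, 6, 1, -3, -6]:

Scanning through the array:
Position 1 (value 5): max_ending_here = 5, max_so_far = 5
Position 2 (value 6): max_ending_here = 11, max_so_far = 11
Position 3 (value 1): max_ending_here = 12, max_so_far = 12
Position 4 (value -3): max_ending_here = 9, max_so_far = 12
Position 5 (value -6): max_ending_here = 3, max_so_far = 12

Maximum subarray: [5, 6, 1]
Maximum sum: 12

The maximum subarray is [5, 6, 1] with sum 12. This subarray runs from index 1 to index 3.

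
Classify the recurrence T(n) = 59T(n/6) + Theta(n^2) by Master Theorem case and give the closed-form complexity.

Master Theorem for T(n) = 59T(n/6) + O(n^2):

a = 59, b = 6, c = 2
log_b(a) = log_6(59) = 2.2757

Case 1: c = 2 < log_6(59) = 2.2757
T(n) = O(n^(log_6 59))

For T(n) = 59T(n/6) + O(n^2): log_6(59) = 2.2757. This is Case 1 of the Master Theorem (c < log_b(a), work dominated by leaves), giving O(n^(log_6 59)).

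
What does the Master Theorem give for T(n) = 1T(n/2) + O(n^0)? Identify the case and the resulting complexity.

Master Theorem for T(n) = 1T(n/2) + O(n^0):

a = 1, b = 2, c = 0
log_b(a) = log_2(1) = 0.0000

Case 2: c = 0 = log_2(1) = 0.0000
T(n) = O(n^0 log n) = O(log n)

For T(n) = 1T(n/2) + O(n^0): log_2(1) = 0.0000. This is Case 2 of the Master Theorem (c = log_b(a), equal work at all levels), giving O(log n).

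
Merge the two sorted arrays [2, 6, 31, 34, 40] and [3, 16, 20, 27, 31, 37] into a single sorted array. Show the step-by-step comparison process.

Merging process:

Compare 2 vs 3: take 2 from left. Merged: [2]
Compare 6 vs 3: take 3 from right. Merged: [2, 3]
Compare 6 vs 16: take 6 from left. Merged: [2, 3, 6]
Compare 31 vs 16: take 16 from right. Merged: [2, 3, 6, 16]
Compare 31 vs 20: take 20 from right. Merged: [2, 3, 6, 16, 20]
Compare 31 vs 27: take 27 from right. Merged: [2, 3, 6, 16, 20, 27]
Compare 31 vs 31: take 31 from left. Merged: [2, 3, 6, 16, 20, 27, 31]
Compare 34 vs 31: take 31 from right. Merged: [2, 3, 6, 16, 20, 27, 31, 31]
Compare 34 vs 37: take 34 from left. Merged: [2, 3, 6, 16, 20, 27, 31, 31, 34]
Compare 40 vs 37: take 37 from right. Merged: [2, 3, 6, 16, 20, 27, 31, 31, 34, 37]
Append remaining from left: [40]. Merged: [2, 3, 6, 16, 20, 27, 31, 31, 34, 37, 40]

Final merged array: [2, 3, 6, 16, 20, 27, 31, 31, 34, 37, 40]
Total comparisons: 10

The merged array is [2, 3, 6, 16, 20, 27, 31, 31, 34, 37, 40], requiring 10 comparisons. The merge step runs in O(n) time where n is the total number of elements.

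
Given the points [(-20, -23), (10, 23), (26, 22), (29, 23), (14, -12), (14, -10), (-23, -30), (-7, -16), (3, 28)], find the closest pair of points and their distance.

Computing all pairwise distances among 9 points:

d((-20, -23), (10, 23)) = 54.9181
d((-20, -23), (26, 22)) = 64.3506
d((-20, -23), (29, 23)) = 67.2086
d((-20, -23), (14, -12)) = 35.7351
d((-20, -23), (14, -10)) = 36.4005
d((-20, -23), (-23, -30)) = 7.6158
d((-20, -23), (-7, -16)) = 14.7648
d((-20, -23), (3, 28)) = 55.9464
d((10, 23), (26, 22)) = 16.0312
d((10, 23), (29, 23)) = 19.0
d((10, 23), (14, -12)) = 35.2278
d((10, 23), (14, -10)) = 33.2415
d((10, 23), (-23, -30)) = 62.434
d((10, 23), (-7, -16)) = 42.5441
d((10, 23), (3, 28)) = 8.6023
d((26, 22), (29, 23)) = 3.1623
d((26, 22), (14, -12)) = 36.0555
d((26, 22), (14, -10)) = 34.176
d((26, 22), (-23, -30)) = 71.4493
d((26, 22), (-7, -16)) = 50.3289
d((26, 22), (3, 28)) = 23.7697
d((29, 23), (14, -12)) = 38.0789
d((29, 23), (14, -10)) = 36.2491
d((29, 23), (-23, -30)) = 74.2496
d((29, 23), (-7, -16)) = 53.0754
d((29, 23), (3, 28)) = 26.4764
d((14, -12), (14, -10)) = 2.0 <-- minimum
d((14, -12), (-23, -30)) = 41.1461
d((14, -12), (-7, -16)) = 21.3776
d((14, -12), (3, 28)) = 41.4849
d((14, -10), (-23, -30)) = 42.0595
d((14, -10), (-7, -16)) = 21.8403
d((14, -10), (3, 28)) = 39.5601
d((-23, -30), (-7, -16)) = 21.2603
d((-23, -30), (3, 28)) = 63.561
d((-7, -16), (3, 28)) = 45.1221

Closest pair: (14, -12) and (14, -10) with distance 2.0

The closest pair is (14, -12) and (14, -10) with Euclidean distance 2.0. For 9 points, brute-force pairwise comparison is shown above. For large n, the divide-and-conquer algorithm (sort by x, recurse on halves, check the dividing strip) achieves O(n log n).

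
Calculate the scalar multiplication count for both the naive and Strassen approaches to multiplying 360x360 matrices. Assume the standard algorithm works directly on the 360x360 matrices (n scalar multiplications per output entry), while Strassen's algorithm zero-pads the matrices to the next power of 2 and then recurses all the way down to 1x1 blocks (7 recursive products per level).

Matrix multiplication for 360x360 matrices:

Strassen's algorithm requires power-of-2 dimensions. Pad 360x360 to 512x512 (next power of 2).

Standard algorithm: 360^3 = 46656000 multiplications
Strassen's algorithm: 7^(log2(512)) = 7^9 = 40353607 multiplications
Savings: 46656000 - 40353607 = 6302393 multiplications

Standard: 46656000 multiplications (360^3). Strassen: 40353607 multiplications (7^9, after padding to 512x512). Strassen reduces 8 recursive multiplications to 7 at each level.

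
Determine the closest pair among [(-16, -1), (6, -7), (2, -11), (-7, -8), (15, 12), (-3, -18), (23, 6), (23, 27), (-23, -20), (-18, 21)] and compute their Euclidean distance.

Computing all pairwise distances among 10 points:

d((-16, -1), (6, -7)) = 22.8035
d((-16, -1), (2, -11)) = 20.5913
d((-16, -1), (-7, -8)) = 11.4018
d((-16, -1), (15, 12)) = 33.6155
d((-16, -1), (-3, -18)) = 21.4009
d((-16, -1), (23, 6)) = 39.6232
d((-16, -1), (23, 27)) = 48.0104
d((-16, -1), (-23, -20)) = 20.2485
d((-16, -1), (-18, 21)) = 22.0907
d((6, -7), (2, -11)) = 5.6569 <-- minimum
d((6, -7), (-7, -8)) = 13.0384
d((6, -7), (15, 12)) = 21.0238
d((6, -7), (-3, -18)) = 14.2127
d((6, -7), (23, 6)) = 21.4009
d((6, -7), (23, 27)) = 38.0132
d((6, -7), (-23, -20)) = 31.7805
d((6, -7), (-18, 21)) = 36.8782
d((2, -11), (-7, -8)) = 9.4868
d((2, -11), (15, 12)) = 26.4197
d((2, -11), (-3, -18)) = 8.6023
d((2, -11), (23, 6)) = 27.0185
d((2, -11), (23, 27)) = 43.4166
d((2, -11), (-23, -20)) = 26.5707
d((2, -11), (-18, 21)) = 37.7359
d((-7, -8), (15, 12)) = 29.7321
d((-7, -8), (-3, -18)) = 10.7703
d((-7, -8), (23, 6)) = 33.1059
d((-7, -8), (23, 27)) = 46.0977
d((-7, -8), (-23, -20)) = 20.0
d((-7, -8), (-18, 21)) = 31.0161
d((15, 12), (-3, -18)) = 34.9857
d((15, 12), (23, 6)) = 10.0
d((15, 12), (23, 27)) = 17.0
d((15, 12), (-23, -20)) = 49.679
d((15, 12), (-18, 21)) = 34.2053
d((-3, -18), (23, 6)) = 35.3836
d((-3, -18), (23, 27)) = 51.9711
d((-3, -18), (-23, -20)) = 20.0998
d((-3, -18), (-18, 21)) = 41.7852
d((23, 6), (23, 27)) = 21.0
d((23, 6), (-23, -20)) = 52.8394
d((23, 6), (-18, 21)) = 43.6578
d((23, 27), (-23, -20)) = 65.7647
d((23, 27), (-18, 21)) = 41.4367
d((-23, -20), (-18, 21)) = 41.3038

Closest pair: (6, -7) and (2, -11) with distance 5.6569

The closest pair is (6, -7) and (2, -11) with Euclidean distance 5.6569. For 10 points, brute-force pairwise comparison is shown above. For large n, the divide-and-conquer algorithm (sort by x, recurse on halves, check the dividing strip) achieves O(n log n).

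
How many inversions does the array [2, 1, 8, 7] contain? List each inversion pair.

Finding inversions in [2, 1, 8, 7]:

(0, 1): arr[0]=2 > arr[1]=1
(2, 3): arr[2]=8 > arr[3]=7

Total inversions: 2

The array has 2 inversion(s): (0,1), (2,3). Each pair (i,j) satisfies i < j and arr[i] > arr[j].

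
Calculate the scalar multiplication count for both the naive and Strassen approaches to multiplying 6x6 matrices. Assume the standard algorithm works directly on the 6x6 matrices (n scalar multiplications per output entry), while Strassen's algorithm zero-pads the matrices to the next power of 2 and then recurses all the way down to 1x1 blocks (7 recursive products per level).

Matrix multiplication for 6x6 matrices:

Strassen's algorithm requires power-of-2 dimensions. Pad 6x6 to 8x8 (next power of 2).

Standard algorithm: 6^3 = 216 multiplications
Strassen's algorithm: 7^(log2(8)) = 7^3 = 343 multiplications
Difference: 216 - 343 = -127 (Strassen uses MORE here due to padding overhead — for small or just-over-power-of-2 n, padding can outweigh the per-level savings)

Standard: 216 multiplications (6^3). Strassen: 343 multiplications (7^3, after padding to 8x8). Strassen reduces 8 recursive multiplications to 7 at each level.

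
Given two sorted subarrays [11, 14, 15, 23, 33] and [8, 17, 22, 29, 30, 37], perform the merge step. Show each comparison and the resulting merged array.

Merging process:

Compare 11 vs 8: take 8 from right. Merged: [8]
Compare 11 vs 17: take 11 from left. Merged: [8, 11]
Compare 14 vs 17: take 14 from left. Merged: [8, 11, 14]
Compare 15 vs 17: take 15 from left. Merged: [8, 11, 14, 15]
Compare 23 vs 17: take 17 from right. Merged: [8, 11, 14, 15, 17]
Compare 23 vs 22: take 22 from right. Merged: [8, 11, 14, 15, 17, 22]
Compare 23 vs 29: take 23 from left. Merged: [8, 11, 14, 15, 17, 22, 23]
Compare 33 vs 29: take 29 from right. Merged: [8, 11, 14, 15, 17, 22, 23, 29]
Compare 33 vs 30: take 30 from right. Merged: [8, 11, 14, 15, 17, 22, 23, 29, 30]
Compare 33 vs 37: take 33 from left. Merged: [8, 11, 14, 15, 17, 22, 23, 29, 30, 33]
Append remaining from right: [37]. Merged: [8, 11, 14, 15, 17, 22, 23, 29, 30, 33, 37]

Final merged array: [8, 11, 14, 15, 17, 22, 23, 29, 30, 33, 37]
Total comparisons: 10

The merged array is [8, 11, 14, 15, 17, 22, 23, 29, 30, 33, 37], requiring 10 comparisons. The merge step runs in O(n) time where n is the total number of elements.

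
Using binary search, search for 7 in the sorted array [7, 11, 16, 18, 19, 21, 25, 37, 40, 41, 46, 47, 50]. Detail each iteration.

Binary search for 7 in [7, 11, 16, 18, 19, 21, 25, 37, 40, 41, 46, 47, 50]:

lo=0, hi=12, mid=6, arr[mid]=25 -> 25 > 7, search left half
lo=0, hi=5, mid=2, arr[mid]=16 -> 16 > 7, search left half
lo=0, hi=1, mid=0, arr[mid]=7 -> Found target at index 0!

Binary search finds 7 at index 0 after 3 comparisons. The search repeatedly halves the search space by comparing with the middle element.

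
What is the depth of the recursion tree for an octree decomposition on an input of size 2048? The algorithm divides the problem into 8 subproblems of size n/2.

For divide and conquer with division factor 2:

Problem sizes at each level:
Level 0: 2048
Level 1: 1024
Level 2: 512
Level 3: 256
Level 4: 128
Level 5: 64
Level 6: 32
Level 7: 16
Level 8: 8
Level 9: 4
Level 10: 2
Level 11: 1

The root is level 0 and the size-1 base case is level 11 (the tree spans levels 0 through 11, i.e. 12 levels counting the root), so the depth is the number of divisions: log_2(2048) = 11

The recursion tree depth is log_2(2048) = 11. At each level, the problem size is divided by 2, so it takes 11 divisions to reduce to a base case of size 1. The algorithm makes 8 recursive calls at each level.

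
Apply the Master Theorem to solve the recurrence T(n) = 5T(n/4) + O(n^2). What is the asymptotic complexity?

Master Theorem for T(n) = 5T(n/4) + O(n^2):

a = 5, b = 4, c = 2
log_b(a) = log_4(5) = 1.1610

Case 3: c = 2 > log_4(5) = 1.1610
T(n) = O(n^2) = O(n^2)

For T(n) = 5T(n/4) + O(n^2): log_4(5) = 1.1610. This is Case 3 of the Master Theorem (c > log_b(a), work dominated by root), giving O(n^2).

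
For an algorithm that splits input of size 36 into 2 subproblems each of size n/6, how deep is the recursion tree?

For divide and conquer with division factor 6:

Problem sizes at each level:
Level 0: 36
Level 1: 6
Level 2: 1

The root is level 0 and the size-1 base case is level 2 (the tree spans levels 0 through 2, i.e. 3 levels counting the root), so the depth is the number of divisions: log_6(36) = 2

The recursion tree depth is log_6(36) = 2. At each level, the problem size is divided by 6, so it takes 2 divisions to reduce to a base case of size 1. The algorithm makes 2 recursive calls at each level.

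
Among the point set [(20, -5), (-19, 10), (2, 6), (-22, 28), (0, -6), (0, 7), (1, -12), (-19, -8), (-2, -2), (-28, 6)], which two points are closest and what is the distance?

Computing all pairwise distances among 10 points:

d((20, -5), (-19, 10)) = 41.7852
d((20, -5), (2, 6)) = 21.095
d((20, -5), (-22, 28)) = 53.4135
d((20, -5), (0, -6)) = 20.025
d((20, -5), (0, 7)) = 23.3238
d((20, -5), (1, -12)) = 20.2485
d((20, -5), (-19, -8)) = 39.1152
d((20, -5), (-2, -2)) = 22.2036
d((20, -5), (-28, 6)) = 49.2443
d((-19, 10), (2, 6)) = 21.3776
d((-19, 10), (-22, 28)) = 18.2483
d((-19, 10), (0, -6)) = 24.8395
d((-19, 10), (0, 7)) = 19.2354
d((-19, 10), (1, -12)) = 29.7321
d((-19, 10), (-19, -8)) = 18.0
d((-19, 10), (-2, -2)) = 20.8087
d((-19, 10), (-28, 6)) = 9.8489
d((2, 6), (-22, 28)) = 32.5576
d((2, 6), (0, -6)) = 12.1655
d((2, 6), (0, 7)) = 2.2361 <-- minimum
d((2, 6), (1, -12)) = 18.0278
d((2, 6), (-19, -8)) = 25.2389
d((2, 6), (-2, -2)) = 8.9443
d((2, 6), (-28, 6)) = 30.0
d((-22, 28), (0, -6)) = 40.4969
d((-22, 28), (0, 7)) = 30.4138
d((-22, 28), (1, -12)) = 46.1411
d((-22, 28), (-19, -8)) = 36.1248
d((-22, 28), (-2, -2)) = 36.0555
d((-22, 28), (-28, 6)) = 22.8035
d((0, -6), (0, 7)) = 13.0
d((0, -6), (1, -12)) = 6.0828
d((0, -6), (-19, -8)) = 19.105
d((0, -6), (-2, -2)) = 4.4721
d((0, -6), (-28, 6)) = 30.4631
d((0, 7), (1, -12)) = 19.0263
d((0, 7), (-19, -8)) = 24.2074
d((0, 7), (-2, -2)) = 9.2195
d((0, 7), (-28, 6)) = 28.0179
d((1, -12), (-19, -8)) = 20.3961
d((1, -12), (-2, -2)) = 10.4403
d((1, -12), (-28, 6)) = 34.1321
d((-19, -8), (-2, -2)) = 18.0278
d((-19, -8), (-28, 6)) = 16.6433
d((-2, -2), (-28, 6)) = 27.2029

Closest pair: (2, 6) and (0, 7) with distance 2.2361

The closest pair is (2, 6) and (0, 7) with Euclidean distance 2.2361. For 10 points, brute-force pairwise comparison is shown above. For large n, the divide-and-conquer algorithm (sort by x, recurse on halves, check the dividing strip) achieves O(n log n).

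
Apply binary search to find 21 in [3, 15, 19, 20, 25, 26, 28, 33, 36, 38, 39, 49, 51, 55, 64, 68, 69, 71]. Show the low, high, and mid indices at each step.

Binary search for 21 in [3, 15, 19, 20, 25, 26, 28, 33, 36, 38, 39, 49, 51, 55, 64, 68, 69, 71]:

lo=0, hi=17, mid=8, arr[mid]=36 -> 36 > 21, search left half
lo=0, hi=7, mid=3, arr[mid]=20 -> 20 < 21, search right half
lo=4, hi=7, mid=5, arr[mid]=26 -> 26 > 21, search left half
lo=4, hi=4, mid=4, arr[mid]=25 -> 25 > 21, search left half
lo=4 > hi=3, target 21 not found

Binary search determines that 21 is not in the array after 4 comparisons. The search space was exhausted without finding the target.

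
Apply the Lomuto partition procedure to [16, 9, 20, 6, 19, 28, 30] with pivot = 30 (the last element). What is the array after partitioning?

Lomuto partition with pivot = 30:

Initial array: [16, 9, 20, 6, 19, 28, 30]

arr[0]=16 <= 30: swap with position 0, array becomes [16, 9, 20, 6, 19, 28, 30]
arr[1]=9 <= 30: swap with position 1, array becomes [16, 9, 20, 6, 19, 28, 30]
arr[2]=20 <= 30: swap with position 2, array becomes [16, 9, 20, 6, 19, 28, 30]
arr[3]=6 <= 30: swap with position 3, array becomes [16, 9, 20, 6, 19, 28, 30]
arr[4]=19 <= 30: swap with position 4, array becomes [16, 9, 20, 6, 19, 28, 30]
arr[5]=28 <= 30: swap with position 5, array becomes [16, 9, 20, 6, 19, 28, 30]

Place pivot at position 6: [16, 9, 20, 6, 19, 28, 30]
Pivot position: 6

After partitioning with pivot 30, the array becomes [16, 9, 20, 6, 19, 28, 30]. The pivot is placed at index 6. All elements to the left of the pivot are <= 30, and all elements to the right are > 30.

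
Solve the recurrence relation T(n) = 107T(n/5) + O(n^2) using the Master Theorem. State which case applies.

Master Theorem for T(n) = 107T(n/5) + O(n^2):

a = 107, b = 5, c = 2
log_b(a) = log_5(107) = 2.9034

Case 1: c = 2 < log_5(107) = 2.9034
T(n) = O(n^(log_5 107))

For T(n) = 107T(n/5) + O(n^2): log_5(107) = 2.9034. This is Case 1 of the Master Theorem (c < log_b(a), work dominated by leaves), giving O(n^(log_5 107)).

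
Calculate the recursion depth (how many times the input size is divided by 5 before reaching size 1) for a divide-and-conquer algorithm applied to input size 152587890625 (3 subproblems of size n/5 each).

For divide and conquer with division factor 5:

Problem sizes at each level:
Level 0: 152587890625
Level 1: 30517578125
Level 2: 6103515625
Level 3: 1220703125
Level 4: 244140625
Level 5: 48828125
Level 6: 9765625
Level 7: 1953125
Level 8: 390625
Level 9: 78125
Level 10: 15625
Level 11: 3125
Level 12: 625
Level 13: 125
Level 14: 25
Level 15: 5
Level 16: 1

The root is level 0 and the size-1 base case is level 16 (the tree spans levels 0 through 16, i.e. 17 levels counting the root), so the depth is the number of divisions: log_5(152587890625) = 16

The recursion tree depth is log_5(152587890625) = 16. At each level, the problem size is divided by 5, so it takes 16 divisions to reduce to a base case of size 1. The algorithm makes 3 recursive calls at each level.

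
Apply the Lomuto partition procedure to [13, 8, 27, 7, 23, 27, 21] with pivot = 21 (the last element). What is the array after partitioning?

Lomuto partition with pivot = 21:

Initial array: [13, 8, 27, 7, 23, 27, 21]

arr[0]=13 <= 21: swap with position 0, array becomes [13, 8, 27, 7, 23, 27, 21]
arr[1]=8 <= 21: swap with position 1, array becomes [13, 8, 27, 7, 23, 27, 21]
arr[2]=27 > 21: no swap
arr[3]=7 <= 21: swap with position 2, array becomes [13, 8, 7, 27, 23, 27, 21]
arr[4]=23 > 21: no swap
arr[5]=27 > 21: no swap

Place pivot at position 3: [13, 8, 7, 21, 23, 27, 27]
Pivot position: 3

After partitioning with pivot 21, the array becomes [13, 8, 7, 21, 23, 27, 27]. The pivot is placed at index 3. All elements to the left of the pivot are <= 21, and all elements to the right are > 21.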